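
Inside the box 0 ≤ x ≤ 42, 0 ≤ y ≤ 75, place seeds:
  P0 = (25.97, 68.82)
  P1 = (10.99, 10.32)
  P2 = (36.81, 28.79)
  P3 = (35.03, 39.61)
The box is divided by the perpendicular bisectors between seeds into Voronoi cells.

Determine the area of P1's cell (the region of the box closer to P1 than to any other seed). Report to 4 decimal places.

1. box [0,42]×[0,75]: [(0, 0) (42, 0) (42, 75) (0, 75)]
2. ⊥bis P1·P0 via (18.48,39.57): [(0, 44.3021) (0, 0) (42, 0) (42, 33.5473)]  |A|=1634.8377
3. ⊥bis P1·P2 via (23.9,19.555): [(7.5872, 42.3593) (0, 44.3021) (0, 0) (37.8884, 0)]  |A|=970.5288
4. ⊥bis P1·P3 via (23.01,24.965): [(15.7925, 30.8888) (0, 43.8506) (0, 0) (37.8884, 0)]  |A|=931.4198
5. canonical 4-gon: [(15.7925, 30.8888) (0, 43.8506) (0, 0) (37.8884, 0)]
6. shoelace: 931.4198

Area of P1's cell: 931.4198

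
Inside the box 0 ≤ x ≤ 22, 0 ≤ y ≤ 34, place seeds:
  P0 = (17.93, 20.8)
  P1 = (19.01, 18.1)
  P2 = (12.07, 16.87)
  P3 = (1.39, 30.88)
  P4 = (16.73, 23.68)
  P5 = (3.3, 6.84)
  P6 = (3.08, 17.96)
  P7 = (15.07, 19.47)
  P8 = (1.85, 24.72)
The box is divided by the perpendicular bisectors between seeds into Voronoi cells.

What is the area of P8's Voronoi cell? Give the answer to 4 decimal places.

1. box [0,22]×[0,34]: [(0, 0) (22, 0) (22, 34) (0, 34)]
2. ⊥bis P8·P0 via (9.89,22.76): [(0, 0) (4.3415, 0) (12.6301, 34) (0, 34)]  |A|=288.5179
3. ⊥bis P8·P1 via (10.43,21.41): [(0, 0) (2.1704, 0) (8.0688, 15.2895) (12.6301, 34) (0, 34)]  |A|=271.9203
4. ⊥bis P8·P2 via (6.96,20.795): [(0, 11.7337) (10.5505, 25.4696) (12.6301, 34) (0, 34)]  |A|=171.3309
5. ⊥bis P8·P3 via (1.62,27.8): [(0, 27.679) (0, 11.7337) (10.5505, 25.4696) (11.2948, 28.5225)]  |A|=101.043
6. ⊥bis P8·P4 via (9.29,24.2): [(9.5832, 28.3947) (0, 27.679) (0, 11.7337) (9.2614, 23.7913)]  |A|=95.7807
7. ⊥bis P8·P5 via (2.575,15.78): [(9.5832, 28.3947) (0, 27.679) (0, 15.5712) (3.1434, 15.8261) (9.2614, 23.7913)]  |A|=89.7494
8. ⊥bis P8·P6 via (2.465,21.34): [(9.5832, 28.3947) (0, 27.679) (0, 20.8915) (8.1769, 22.3793) (9.2614, 23.7913)]  |A|=58.3396
9. ⊥bis P8·P7 via (8.46,22.095): [(9.2887, 24.1818) (9.5832, 28.3947) (0, 27.679) (0, 20.8915) (8.1769, 22.3793) (8.9968, 23.4468)]  |A|=58.2926
10. canonical 6-gon: [(9.2887, 24.1818) (9.5832, 28.3947) (0, 27.679) (0, 20.8915) (8.1769, 22.3793) (8.9968, 23.4468)]
11. shoelace: 58.2926

Area of P8's cell: 58.2926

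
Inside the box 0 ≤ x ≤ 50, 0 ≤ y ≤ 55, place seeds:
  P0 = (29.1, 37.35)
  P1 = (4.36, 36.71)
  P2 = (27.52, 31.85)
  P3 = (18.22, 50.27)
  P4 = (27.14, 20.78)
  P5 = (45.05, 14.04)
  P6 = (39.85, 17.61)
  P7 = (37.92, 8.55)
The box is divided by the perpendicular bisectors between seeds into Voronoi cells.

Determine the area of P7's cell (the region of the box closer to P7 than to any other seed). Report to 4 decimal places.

Area of P7's cell: 291.0802

1. box [0,50]×[0,55]: [(0, 0) (50, 0) (50, 55) (0, 55)]
2. ⊥bis P7·P0 via (33.51,22.95): [(0, 12.6876) (0, 0) (50, 0) (50, 28.0001)]  |A|=1017.1906
3. ⊥bis P7·P1 via (21.14,22.63): [(17.2233, 17.9622) (2.1513, 0) (50, 0) (50, 28.0001)]  |A|=888.609
4. ⊥bis P7·P2 via (32.72,20.2): [(10.9459, 10.4811) (2.1513, 0) (50, 0) (50, 27.913)]  |A|=795.8109
5. ⊥bis P7·P3 via (28.07,29.41): [(10.9459, 10.4811) (2.1513, 0) (50, 0) (50, 27.913)]  |A|=795.8109
6. ⊥bis P7·P4 via (32.53,14.665): [(45.0567, 25.7065) (15.8924, 0) (50, 0) (50, 27.913)]  |A|=507.3845
7. ⊥bis P7·P5 via (41.485,11.295): [(36.3187, 18.0045) (15.8924, 0) (50, 0) (50, 0.2364)]  |A|=308.6624
8. ⊥bis P7·P6 via (38.885,13.08): [(40.351, 12.7677) (32.3187, 14.4788) (15.8924, 0) (50, 0) (50, 0.2364)]  |A|=291.0802
9. canonical 5-gon: [(40.351, 12.7677) (32.3187, 14.4788) (15.8924, 0) (50, 0) (50, 0.2364)]
10. shoelace: 291.0802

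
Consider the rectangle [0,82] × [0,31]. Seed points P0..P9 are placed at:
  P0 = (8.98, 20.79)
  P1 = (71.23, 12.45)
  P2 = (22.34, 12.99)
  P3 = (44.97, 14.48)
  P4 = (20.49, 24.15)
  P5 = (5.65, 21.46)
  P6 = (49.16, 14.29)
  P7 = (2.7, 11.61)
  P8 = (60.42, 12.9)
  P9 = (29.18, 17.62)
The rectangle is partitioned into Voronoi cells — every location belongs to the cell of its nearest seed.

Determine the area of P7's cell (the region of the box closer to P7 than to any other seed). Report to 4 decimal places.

Area of P7's cell: 196.9762

1. box [0,82]×[0,31]: [(0, 0) (82, 0) (82, 31) (0, 31)]
2. ⊥bis P7·P0 via (5.84,16.2): [(0, 20.1951) (0, 0) (29.5209, 0)]  |A|=298.089
3. ⊥bis P7·P1 via (36.965,12.03): [(0, 20.1951) (0, 0) (29.5209, 0)]  |A|=298.089
4. ⊥bis P7·P2 via (12.52,12.3): [(12.5694, 11.5964) (0, 20.1951) (0, 0) (13.3843, 0)]  |A|=204.5254
5. ⊥bis P7·P3 via (23.835,13.045): [(12.5694, 11.5964) (0, 20.1951) (0, 0) (13.3843, 0)]  |A|=204.5254
6. ⊥bis P7·P4 via (11.595,17.88): [(12.5694, 11.5964) (0, 20.1951) (0, 0) (13.3843, 0)]  |A|=204.5254
7. ⊥bis P7·P5 via (4.175,16.535): [(12.5694, 11.5964) (6.2655, 15.9089) (0, 17.7854) (0, 0) (13.3843, 0)]  |A|=196.9762
8. ⊥bis P7·P6 via (25.93,12.95): [(12.5694, 11.5964) (6.2655, 15.9089) (0, 17.7854) (0, 0) (13.3843, 0)]  |A|=196.9762
9. ⊥bis P7·P8 via (31.56,12.255): [(12.5694, 11.5964) (6.2655, 15.9089) (0, 17.7854) (0, 0) (13.3843, 0)]  |A|=196.9762
10. ⊥bis P7·P9 via (15.94,14.615): [(12.5694, 11.5964) (6.2655, 15.9089) (0, 17.7854) (0, 0) (13.3843, 0)]  |A|=196.9762
11. canonical 5-gon: [(12.5694, 11.5964) (6.2655, 15.9089) (0, 17.7854) (0, 0) (13.3843, 0)]
12. shoelace: 196.9762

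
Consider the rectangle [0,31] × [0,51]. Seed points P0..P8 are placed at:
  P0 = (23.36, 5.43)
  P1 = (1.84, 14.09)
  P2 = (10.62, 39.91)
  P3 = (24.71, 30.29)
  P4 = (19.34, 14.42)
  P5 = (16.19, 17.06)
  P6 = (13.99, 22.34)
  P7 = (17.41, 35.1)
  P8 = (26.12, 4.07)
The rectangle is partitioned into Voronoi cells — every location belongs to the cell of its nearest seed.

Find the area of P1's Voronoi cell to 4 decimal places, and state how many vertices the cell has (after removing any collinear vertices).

Area of P1's cell: 223.4129 (7 vertices)

1. box [0,31]×[0,51]: [(0, 0) (31, 0) (31, 51) (0, 51)]
2. ⊥bis P1·P0 via (12.6,9.76): [(0, 0) (8.6724, 0) (29.1957, 51) (0, 51)]  |A|=965.6357
3. ⊥bis P1·P2 via (6.23,27): [(0, 29.1185) (0, 0) (8.6724, 0) (17.9358, 23.0195)]  |A|=360.9494
4. ⊥bis P1·P3 via (13.275,22.19): [(11.0221, 25.3705) (0, 29.1185) (0, 0) (8.6724, 0) (16.0344, 18.2945)]  |A|=342.3806
5. ⊥bis P1·P4 via (10.59,14.255): [(10.3763, 25.5901) (0, 29.1185) (0, 0) (8.6724, 0) (10.7609, 5.19)]  |A|=284.3357
6. ⊥bis P1·P5 via (9.015,15.575): [(10.7205, 7.3346) (6.6822, 26.8462) (0, 29.1185) (0, 0) (8.6724, 0) (10.7609, 5.19)]  |A|=250.8337
7. ⊥bis P1·P6 via (7.915,18.215): [(10.7205, 7.3346) (8.7113, 17.0422) (0.6649, 28.8924) (0, 29.1185) (0, 0) (8.6724, 0) (10.7609, 5.19)]  |A|=223.4129
8. ⊥bis P1·P7 via (9.625,24.595): [(10.7205, 7.3346) (8.7113, 17.0422) (0.6649, 28.8924) (0, 29.1185) (0, 0) (8.6724, 0) (10.7609, 5.19)]  |A|=223.4129
9. ⊥bis P1·P8 via (13.98,9.08): [(10.7205, 7.3346) (8.7113, 17.0422) (0.6649, 28.8924) (0, 29.1185) (0, 0) (8.6724, 0) (10.7609, 5.19)]  |A|=223.4129
10. canonical 7-gon: [(10.7205, 7.3346) (8.7113, 17.0422) (0.6649, 28.8924) (0, 29.1185) (0, 0) (8.6724, 0) (10.7609, 5.19)]
11. shoelace: 223.4129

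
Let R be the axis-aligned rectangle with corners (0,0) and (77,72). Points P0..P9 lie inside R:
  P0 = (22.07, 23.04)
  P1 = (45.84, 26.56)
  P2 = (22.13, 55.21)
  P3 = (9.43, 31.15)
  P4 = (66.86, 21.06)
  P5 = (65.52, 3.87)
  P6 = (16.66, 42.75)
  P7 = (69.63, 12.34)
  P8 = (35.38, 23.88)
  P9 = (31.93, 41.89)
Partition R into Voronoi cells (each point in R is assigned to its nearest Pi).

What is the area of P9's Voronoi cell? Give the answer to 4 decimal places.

1. box [0,77]×[0,72]: [(0, 0) (77, 0) (77, 72) (0, 72)]
2. ⊥bis P9·P0 via (27,32.465): [(0, 46.5881) (77, 6.3112) (77, 72) (0, 72)]  |A|=3507.3796
3. ⊥bis P9·P1 via (38.885,34.225): [(0, 46.5881) (33.3086, 29.1651) (77, 68.8095) (77, 72) (0, 72)]  |A|=2142.0601
4. ⊥bis P9·P2 via (27.03,48.55): [(14.2396, 39.1397) (33.3086, 29.1651) (77, 68.8095) (77, 72) (58.9029, 72)]  |A|=993.3481
5. ⊥bis P9·P3 via (20.68,36.52): [(18.0806, 41.9656) (21.1566, 35.5216) (33.3086, 29.1651) (77, 68.8095) (77, 72) (58.9029, 72)]  |A|=976.626
6. ⊥bis P9·P4 via (49.395,31.475): [(18.0806, 41.9656) (21.1566, 35.5216) (33.3086, 29.1651) (65.3611, 58.2486) (73.5615, 72) (58.9029, 72)]  |A|=934.4166
7. ⊥bis P9·P5 via (48.725,22.88): [(18.0806, 41.9656) (21.1566, 35.5216) (33.3086, 29.1651) (65.3611, 58.2486) (73.5615, 72) (58.9029, 72)]  |A|=934.4166
8. ⊥bis P9·P6 via (24.295,42.32): [(24.5428, 46.7201) (23.8333, 34.1214) (33.3086, 29.1651) (65.3611, 58.2486) (73.5615, 72) (58.9029, 72)]  |A|=888.925
9. ⊥bis P9·P7 via (50.78,27.115): [(24.5428, 46.7201) (23.8333, 34.1214) (33.3086, 29.1651) (65.3611, 58.2486) (73.5615, 72) (58.9029, 72)]  |A|=888.925
10. ⊥bis P9·P8 via (33.655,32.885): [(24.5428, 46.7201) (23.8333, 34.1214) (28.1962, 31.8393) (38.4126, 33.7964) (65.3611, 58.2486) (73.5615, 72) (58.9029, 72)]  |A|=870.262
11. canonical 7-gon: [(24.5428, 46.7201) (23.8333, 34.1214) (28.1962, 31.8393) (38.4126, 33.7964) (65.3611, 58.2486) (73.5615, 72) (58.9029, 72)]
12. shoelace: 870.262

Area of P9's cell: 870.2620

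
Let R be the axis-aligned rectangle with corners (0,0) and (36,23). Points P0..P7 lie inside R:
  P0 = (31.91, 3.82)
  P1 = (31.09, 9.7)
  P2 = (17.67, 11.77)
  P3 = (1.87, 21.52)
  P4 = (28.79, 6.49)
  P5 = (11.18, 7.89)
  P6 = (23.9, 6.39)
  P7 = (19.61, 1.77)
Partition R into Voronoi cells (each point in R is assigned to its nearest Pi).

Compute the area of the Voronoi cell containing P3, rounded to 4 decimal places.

Area of P3's cell: 104.4067

1. box [0,36]×[0,23]: [(0, 0) (36, 0) (36, 23) (0, 23)]
2. ⊥bis P3·P0 via (16.89,12.67): [(0, 0) (9.4247, 0) (22.9766, 23) (0, 23)]  |A|=372.6142
3. ⊥bis P3·P1 via (16.48,15.61): [(0, 0) (9.4247, 0) (11.788, 4.0111) (19.4694, 23) (0, 23)]  |A|=339.3152
4. ⊥bis P3·P2 via (9.77,16.645): [(0, 0.8126) (13.6916, 23) (0, 23)]  |A|=151.8906
5. ⊥bis P3·P4 via (15.33,14.005): [(0, 0.8126) (13.6916, 23) (0, 23)]  |A|=151.8906
6. ⊥bis P3·P5 via (6.525,14.705): [(0, 10.2481) (10.0649, 17.123) (13.6916, 23) (0, 23)]  |A|=104.4067
7. ⊥bis P3·P6 via (12.885,13.955): [(0, 10.2481) (10.0649, 17.123) (13.6916, 23) (0, 23)]  |A|=104.4067
8. ⊥bis P3·P7 via (10.74,11.645): [(0, 10.2481) (10.0649, 17.123) (13.6916, 23) (0, 23)]  |A|=104.4067
9. canonical 4-gon: [(0, 10.2481) (10.0649, 17.123) (13.6916, 23) (0, 23)]
10. shoelace: 104.4067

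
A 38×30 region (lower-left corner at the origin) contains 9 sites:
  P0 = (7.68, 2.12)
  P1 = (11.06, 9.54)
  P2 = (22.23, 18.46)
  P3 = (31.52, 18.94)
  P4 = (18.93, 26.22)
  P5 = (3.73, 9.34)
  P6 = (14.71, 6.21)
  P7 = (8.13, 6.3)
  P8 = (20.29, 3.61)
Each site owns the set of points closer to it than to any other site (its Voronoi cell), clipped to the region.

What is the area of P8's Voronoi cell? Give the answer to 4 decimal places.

Area of P8's cell: 170.4601

1. box [0,38]×[0,30]: [(0, 0) (38, 0) (38, 30) (0, 30)]
2. ⊥bis P8·P0 via (13.985,2.865): [(14.3235, 0) (38, 0) (38, 30) (10.7787, 30)]  |A|=763.4662
3. ⊥bis P8·P1 via (15.675,6.575): [(13.8773, 3.7768) (14.3235, 0) (38, 0) (38, 30) (30.7249, 30)]  |A|=501.9407
4. ⊥bis P8·P2 via (21.26,11.035): [(18.751, 11.3628) (13.8773, 3.7768) (14.3235, 0) (38, 0) (38, 8.8481)]  |A|=230.57
5. ⊥bis P8·P3 via (25.905,11.275): [(27.3119, 10.2444) (18.751, 11.3628) (13.8773, 3.7768) (14.3235, 0) (38, 0) (38, 2.4148)]  |A|=196.1901
6. ⊥bis P8·P4 via (19.61,14.915): [(27.3119, 10.2444) (18.751, 11.3628) (13.8773, 3.7768) (14.3235, 0) (38, 0) (38, 2.4148)]  |A|=196.1901
7. ⊥bis P8·P5 via (12.01,6.475): [(27.3119, 10.2444) (18.751, 11.3628) (13.8773, 3.7768) (14.3235, 0) (38, 0) (38, 2.4148)]  |A|=196.1901
8. ⊥bis P8·P6 via (17.5,4.91): [(27.3119, 10.2444) (20.4059, 11.1466) (15.2122, 0) (38, 0) (38, 2.4148)]  |A|=170.4601
9. ⊥bis P8·P7 via (14.21,4.955): [(27.3119, 10.2444) (20.4059, 11.1466) (15.2122, 0) (38, 0) (38, 2.4148)]  |A|=170.4601
10. canonical 5-gon: [(27.3119, 10.2444) (20.4059, 11.1466) (15.2122, 0) (38, 0) (38, 2.4148)]
11. shoelace: 170.4601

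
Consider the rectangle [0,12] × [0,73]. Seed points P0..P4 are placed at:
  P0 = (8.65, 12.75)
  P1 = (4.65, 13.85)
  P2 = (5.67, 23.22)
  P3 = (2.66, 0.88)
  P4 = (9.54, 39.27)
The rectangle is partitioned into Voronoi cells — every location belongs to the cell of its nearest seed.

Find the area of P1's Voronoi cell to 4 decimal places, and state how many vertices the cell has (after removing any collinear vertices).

Area of P1's cell: 73.3129 (4 vertices)

1. box [0,12]×[0,73]: [(0, 0) (12, 0) (12, 73) (0, 73)]
2. ⊥bis P1·P0 via (6.65,13.3): [(0, 0) (2.9925, 0) (12, 32.7545) (12, 73) (0, 73)]  |A|=728.4817
3. ⊥bis P1·P2 via (5.16,18.535): [(0, 19.0967) (0, 0) (2.9925, 0) (8.0045, 18.2254)]  |A|=103.6992
4. ⊥bis P1·P3 via (3.655,7.365): [(0, 19.0967) (0, 7.9258) (4.9627, 7.1644) (8.0045, 18.2254)]  |A|=73.3129
5. ⊥bis P1·P4 via (7.095,26.56): [(0, 19.0967) (0, 7.9258) (4.9627, 7.1644) (8.0045, 18.2254)]  |A|=73.3129
6. canonical 4-gon: [(0, 19.0967) (0, 7.9258) (4.9627, 7.1644) (8.0045, 18.2254)]
7. shoelace: 73.3129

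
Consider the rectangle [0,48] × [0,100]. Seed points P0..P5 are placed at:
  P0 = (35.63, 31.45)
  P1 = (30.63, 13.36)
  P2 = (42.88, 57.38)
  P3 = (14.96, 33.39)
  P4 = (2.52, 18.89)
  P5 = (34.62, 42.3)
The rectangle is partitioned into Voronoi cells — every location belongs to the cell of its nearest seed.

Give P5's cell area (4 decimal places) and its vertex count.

1. box [0,48]×[0,100]: [(0, 0) (48, 0) (48, 100) (0, 100)]
2. ⊥bis P5·P0 via (35.125,36.875): [(0, 33.6053) (48, 38.0735) (48, 100) (0, 100)]  |A|=3079.7088
3. ⊥bis P5·P1 via (32.625,27.83): [(0, 33.6053) (48, 38.0735) (48, 100) (0, 100)]  |A|=3079.7088
4. ⊥bis P5·P2 via (38.75,49.84): [(0, 71.0651) (0, 33.6053) (48, 38.0735) (48, 44.7734)]  |A|=1059.8325
5. ⊥bis P5·P3 via (24.79,37.845): [(12.9489, 63.9724) (25.6302, 35.9911) (48, 38.0735) (48, 44.7734)]  |A|=443.5899
6. ⊥bis P5·P4 via (18.57,30.595): [(12.9489, 63.9724) (25.6302, 35.9911) (48, 38.0735) (48, 44.7734)]  |A|=443.5899
7. canonical 4-gon: [(12.9489, 63.9724) (25.6302, 35.9911) (48, 38.0735) (48, 44.7734)]
8. shoelace: 443.5899

Area of P5's cell: 443.5899 (4 vertices)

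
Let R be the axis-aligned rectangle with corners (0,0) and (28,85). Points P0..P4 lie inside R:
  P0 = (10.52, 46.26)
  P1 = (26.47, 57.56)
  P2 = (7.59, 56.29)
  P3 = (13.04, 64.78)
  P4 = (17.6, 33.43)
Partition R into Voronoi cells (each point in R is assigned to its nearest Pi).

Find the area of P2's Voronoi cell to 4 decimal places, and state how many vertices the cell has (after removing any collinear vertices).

1. box [0,28]×[0,85]: [(0, 0) (28, 0) (28, 85) (0, 85)]
2. ⊥bis P2·P0 via (9.055,51.275): [(0, 48.6298) (28, 56.8093) (28, 85) (0, 85)]  |A|=903.8526
3. ⊥bis P2·P1 via (17.03,56.925): [(0, 48.6298) (17.249, 53.6687) (15.1415, 85) (0, 85)]  |A|=550.8767
4. ⊥bis P2·P3 via (10.315,60.535): [(0, 67.1565) (0, 48.6298) (17.249, 53.6687) (17.0793, 56.1928)]  |A|=180.4084
5. ⊥bis P2·P4 via (12.595,44.86): [(0, 67.1565) (0, 48.6298) (17.249, 53.6687) (17.0793, 56.1928)]  |A|=180.4084
6. canonical 4-gon: [(0, 67.1565) (0, 48.6298) (17.249, 53.6687) (17.0793, 56.1928)]
7. shoelace: 180.4084

Area of P2's cell: 180.4084 (4 vertices)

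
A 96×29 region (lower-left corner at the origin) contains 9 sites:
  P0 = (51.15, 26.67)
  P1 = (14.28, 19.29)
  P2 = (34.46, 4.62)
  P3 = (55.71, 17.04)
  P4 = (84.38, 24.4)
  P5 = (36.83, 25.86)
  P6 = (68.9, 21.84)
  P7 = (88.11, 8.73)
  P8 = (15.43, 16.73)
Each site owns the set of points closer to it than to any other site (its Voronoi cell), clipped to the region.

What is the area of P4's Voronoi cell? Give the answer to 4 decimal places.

1. box [0,96]×[0,29]: [(0, 0) (96, 0) (96, 29) (0, 29)]
2. ⊥bis P4·P0 via (67.765,25.535): [(66.0207, 0) (96, 0) (96, 29) (68.0017, 29)]  |A|=840.6758
3. ⊥bis P4·P1 via (49.33,21.845): [(66.0207, 0) (96, 0) (96, 29) (68.0017, 29)]  |A|=840.6758
4. ⊥bis P4·P2 via (59.42,14.51): [(66.0207, 0) (96, 0) (96, 29) (68.0017, 29)]  |A|=840.6758
5. ⊥bis P4·P3 via (70.045,20.72): [(67.9844, 28.7468) (75.3641, 0) (96, 0) (96, 29) (68.0017, 29)]  |A|=706.3784
6. ⊥bis P4·P5 via (60.605,25.13): [(67.9844, 28.7468) (75.3641, 0) (96, 0) (96, 29) (68.0017, 29)]  |A|=706.3784
7. ⊥bis P4·P6 via (76.64,23.12): [(80.4635, 0) (96, 0) (96, 29) (75.6676, 29)]  |A|=520.0996
8. ⊥bis P4·P7 via (86.245,16.565): [(78.0468, 14.6135) (96, 18.887) (96, 29) (75.6676, 29)]  |A|=237.0361
9. ⊥bis P4·P8 via (49.905,20.565): [(78.0468, 14.6135) (96, 18.887) (96, 29) (75.6676, 29)]  |A|=237.0361
10. canonical 4-gon: [(78.0468, 14.6135) (96, 18.887) (96, 29) (75.6676, 29)]
11. shoelace: 237.0361

Area of P4's cell: 237.0361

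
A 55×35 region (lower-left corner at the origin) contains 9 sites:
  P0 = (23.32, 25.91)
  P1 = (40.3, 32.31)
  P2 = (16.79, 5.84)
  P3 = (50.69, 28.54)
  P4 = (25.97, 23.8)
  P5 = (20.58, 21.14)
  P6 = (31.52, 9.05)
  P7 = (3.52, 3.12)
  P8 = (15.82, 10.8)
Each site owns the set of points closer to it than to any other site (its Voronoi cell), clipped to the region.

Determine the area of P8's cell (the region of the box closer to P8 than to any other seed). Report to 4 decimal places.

1. box [0,55]×[0,35]: [(0, 0) (55, 0) (55, 35) (0, 35)]
2. ⊥bis P8·P0 via (19.57,18.355): [(0, 28.0688) (0, 0) (55, 0) (55, 0.769)]  |A|=793.0376
3. ⊥bis P8·P1 via (28.06,21.555): [(39.6136, 8.4062) (0, 28.0688) (0, 0) (46.9999, 0)]  |A|=753.4965
4. ⊥bis P8·P2 via (16.305,8.32): [(33.1502, 11.6143) (0, 28.0688) (0, 5.1313)]  |A|=380.1906
5. ⊥bis P8·P3 via (33.255,19.67): [(33.1502, 11.6143) (0, 28.0688) (0, 5.1313)]  |A|=380.1906
6. ⊥bis P8·P4 via (20.895,17.3): [(29.1733, 10.8366) (19.498, 18.3907) (0, 28.0688) (0, 5.1313)]  |A|=361.4069
7. ⊥bis P8·P5 via (18.2,15.97): [(29.1733, 10.8366) (28.9177, 11.0361) (0, 24.3483) (0, 5.1313)]  |A|=281.4958
8. ⊥bis P8·P6 via (23.67,9.925): [(23.6512, 9.7567) (24.0439, 13.2798) (0, 24.3483) (0, 5.1313)]  |A|=271.7809
9. ⊥bis P8·P7 via (9.67,6.96): [(9.6353, 7.0156) (23.6512, 9.7567) (24.0439, 13.2798) (0, 24.3483) (0, 22.4471)]  |A|=188.3598
10. canonical 5-gon: [(9.6353, 7.0156) (23.6512, 9.7567) (24.0439, 13.2798) (0, 24.3483) (0, 22.4471)]
11. shoelace: 188.3598

Area of P8's cell: 188.3598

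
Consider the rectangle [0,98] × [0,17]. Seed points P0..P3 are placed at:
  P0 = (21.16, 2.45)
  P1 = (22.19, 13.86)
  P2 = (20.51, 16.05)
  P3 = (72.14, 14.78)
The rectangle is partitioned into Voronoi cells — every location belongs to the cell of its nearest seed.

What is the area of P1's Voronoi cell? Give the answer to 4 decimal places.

1. box [0,98]×[0,17]: [(0, 0) (98, 0) (98, 17) (0, 17)]
2. ⊥bis P1·P0 via (21.675,8.155): [(0, 10.1116) (98, 1.265) (98, 17) (0, 17)]  |A|=1108.544
3. ⊥bis P1·P2 via (21.35,14.955): [(13.4532, 8.8972) (98, 1.265) (98, 17) (24.0158, 17)]  |A|=964.911
4. ⊥bis P1·P3 via (47.165,14.32): [(13.4532, 8.8972) (47.3212, 5.8399) (47.1156, 17) (24.0158, 17)]  |A|=282.2579
5. canonical 4-gon: [(13.4532, 8.8972) (47.3212, 5.8399) (47.1156, 17) (24.0158, 17)]
6. shoelace: 282.2579

Area of P1's cell: 282.2579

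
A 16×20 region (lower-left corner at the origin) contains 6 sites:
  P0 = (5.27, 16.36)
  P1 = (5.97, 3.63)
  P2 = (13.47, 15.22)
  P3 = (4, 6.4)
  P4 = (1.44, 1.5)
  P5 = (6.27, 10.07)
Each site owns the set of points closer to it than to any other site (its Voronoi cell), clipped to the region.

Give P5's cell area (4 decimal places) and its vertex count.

Area of P5's cell: 57.6880 (5 vertices)

1. box [0,16]×[0,20]: [(0, 0) (16, 0) (16, 20) (0, 20)]
2. ⊥bis P5·P0 via (5.77,13.215): [(0, 12.2977) (0, 0) (16, 0) (16, 14.8414)]  |A|=217.1125
3. ⊥bis P5·P1 via (6.12,6.85): [(0, 12.2977) (0, 7.1351) (16, 6.3898) (16, 14.8414)]  |A|=108.9137
4. ⊥bis P5·P2 via (9.87,12.645): [(9.0853, 13.7421) (0, 12.2977) (0, 7.1351) (14.2872, 6.4695)]  |A|=73.6726
5. ⊥bis P5·P3 via (5.135,8.235): [(9.0853, 13.7421) (0, 12.2977) (0, 11.4111) (7.4763, 6.7868) (14.2872, 6.4695)]  |A|=57.688
6. ⊥bis P5·P4 via (3.855,5.785): [(9.0853, 13.7421) (0, 12.2977) (0, 11.4111) (7.4763, 6.7868) (14.2872, 6.4695)]  |A|=57.688
7. canonical 5-gon: [(9.0853, 13.7421) (0, 12.2977) (0, 11.4111) (7.4763, 6.7868) (14.2872, 6.4695)]
8. shoelace: 57.688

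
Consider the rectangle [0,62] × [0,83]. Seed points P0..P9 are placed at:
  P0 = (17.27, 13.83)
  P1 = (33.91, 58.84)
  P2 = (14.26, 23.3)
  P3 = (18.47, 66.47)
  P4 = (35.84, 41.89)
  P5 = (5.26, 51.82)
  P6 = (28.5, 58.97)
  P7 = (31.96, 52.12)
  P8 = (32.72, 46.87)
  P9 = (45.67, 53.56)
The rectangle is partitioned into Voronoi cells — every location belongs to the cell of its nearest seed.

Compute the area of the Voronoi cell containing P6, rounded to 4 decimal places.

Area of P6's cell: 155.0749

1. box [0,62]×[0,83]: [(0, 0) (62, 0) (62, 83) (0, 83)]
2. ⊥bis P6·P0 via (22.885,36.4): [(0, 42.0934) (62, 26.6689) (62, 83) (0, 83)]  |A|=3014.3695
3. ⊥bis P6·P1 via (31.205,58.905): [(0, 42.0934) (30.618, 34.4762) (31.784, 83) (0, 83)]  |A|=1397.3798
4. ⊥bis P6·P2 via (21.38,41.135): [(0, 49.6702) (30.6887, 37.4188) (31.784, 83) (0, 83)]  |A|=1235.7996
5. ⊥bis P6·P3 via (23.485,62.72): [(10.5713, 45.45) (30.6887, 37.4188) (31.556, 73.5137)]  |A|=366.5509
6. ⊥bis P6·P4 via (32.17,50.43): [(10.5713, 45.45) (15.7608, 43.3783) (30.9892, 49.9225) (31.556, 73.5137)]  |A|=272.3285
7. ⊥bis P6·P5 via (16.88,55.395): [(17.2087, 54.3265) (20.0146, 45.2063) (30.9892, 49.9225) (31.556, 73.5137)]  |A|=220.4578
8. ⊥bis P6·P7 via (30.23,55.545): [(17.2087, 54.3265) (18.6356, 49.6886) (31.1352, 56.0022) (31.556, 73.5137)]  |A|=155.0749
9. ⊥bis P6·P8 via (30.61,52.92): [(17.2087, 54.3265) (18.6356, 49.6886) (31.1352, 56.0022) (31.556, 73.5137)]  |A|=155.0749
10. ⊥bis P6·P9 via (37.085,56.265): [(17.2087, 54.3265) (18.6356, 49.6886) (31.1352, 56.0022) (31.556, 73.5137)]  |A|=155.0749
11. canonical 4-gon: [(17.2087, 54.3265) (18.6356, 49.6886) (31.1352, 56.0022) (31.556, 73.5137)]
12. shoelace: 155.0749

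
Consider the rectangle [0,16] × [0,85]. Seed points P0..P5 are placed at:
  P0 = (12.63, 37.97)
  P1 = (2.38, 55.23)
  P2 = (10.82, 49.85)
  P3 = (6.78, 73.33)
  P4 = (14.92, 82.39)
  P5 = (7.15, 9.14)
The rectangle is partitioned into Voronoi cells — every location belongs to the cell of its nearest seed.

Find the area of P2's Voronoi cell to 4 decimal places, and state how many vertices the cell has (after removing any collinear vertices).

1. box [0,16]×[0,85]: [(0, 0) (16, 0) (16, 85) (0, 85)]
2. ⊥bis P2·P0 via (11.725,43.91): [(0, 42.1236) (16, 44.5613) (16, 85) (0, 85)]  |A|=666.5205
3. ⊥bis P2·P1 via (6.6,52.54): [(0, 42.1861) (0, 42.1236) (16, 44.5613) (16, 67.2865)]  |A|=182.301
4. ⊥bis P2·P3 via (8.8,61.59): [(12.8085, 62.2797) (0, 42.1861) (0, 42.1236) (16, 44.5613) (16, 62.8288)]  |A|=175.1877
5. ⊥bis P2·P4 via (12.87,66.12): [(12.8085, 62.2797) (0, 42.1861) (0, 42.1236) (16, 44.5613) (16, 62.8288)]  |A|=175.1877
6. ⊥bis P2·P5 via (8.985,29.495): [(12.8085, 62.2797) (0, 42.1861) (0, 42.1236) (16, 44.5613) (16, 62.8288)]  |A|=175.1877
7. canonical 5-gon: [(12.8085, 62.2797) (0, 42.1861) (0, 42.1236) (16, 44.5613) (16, 62.8288)]
8. shoelace: 175.1877

Area of P2's cell: 175.1877 (5 vertices)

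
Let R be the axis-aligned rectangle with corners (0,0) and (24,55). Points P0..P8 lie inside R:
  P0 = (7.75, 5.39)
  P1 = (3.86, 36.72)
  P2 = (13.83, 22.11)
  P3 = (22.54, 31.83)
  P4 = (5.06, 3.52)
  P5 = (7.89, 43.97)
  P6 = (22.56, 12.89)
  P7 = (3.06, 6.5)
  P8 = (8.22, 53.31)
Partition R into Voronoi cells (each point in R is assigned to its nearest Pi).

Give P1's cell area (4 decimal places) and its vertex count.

1. box [0,24]×[0,55]: [(0, 0) (24, 0) (24, 55) (0, 55)]
2. ⊥bis P1·P0 via (5.805,21.055): [(0, 20.3342) (24, 23.3141) (24, 55) (0, 55)]  |A|=796.2196
3. ⊥bis P1·P2 via (8.845,29.415): [(0, 23.3791) (24, 39.7569) (24, 55) (0, 55)]  |A|=562.368
4. ⊥bis P1·P3 via (13.2,34.275): [(0, 23.3791) (12.5982, 31.9762) (18.6253, 55) (0, 55)]  |A|=413.5965
5. ⊥bis P1·P4 via (4.46,20.12): [(0, 23.3791) (12.5982, 31.9762) (18.6253, 55) (0, 55)]  |A|=413.5965
6. ⊥bis P1·P5 via (5.875,40.345): [(0, 43.6107) (0, 23.3791) (12.5982, 31.9762) (13.6567, 36.0195)]  |A|=159.0671
7. ⊥bis P1·P6 via (13.21,24.805): [(0, 43.6107) (0, 23.3791) (12.5982, 31.9762) (13.6567, 36.0195)]  |A|=159.0671
8. ⊥bis P1·P7 via (3.46,21.61): [(0, 43.6107) (0, 23.3791) (12.5982, 31.9762) (13.6567, 36.0195)]  |A|=159.0671
9. ⊥bis P1·P8 via (6.04,45.015): [(0, 43.6107) (0, 23.3791) (12.5982, 31.9762) (13.6567, 36.0195)]  |A|=159.0671
10. canonical 4-gon: [(0, 43.6107) (0, 23.3791) (12.5982, 31.9762) (13.6567, 36.0195)]
11. shoelace: 159.0671

Area of P1's cell: 159.0671 (4 vertices)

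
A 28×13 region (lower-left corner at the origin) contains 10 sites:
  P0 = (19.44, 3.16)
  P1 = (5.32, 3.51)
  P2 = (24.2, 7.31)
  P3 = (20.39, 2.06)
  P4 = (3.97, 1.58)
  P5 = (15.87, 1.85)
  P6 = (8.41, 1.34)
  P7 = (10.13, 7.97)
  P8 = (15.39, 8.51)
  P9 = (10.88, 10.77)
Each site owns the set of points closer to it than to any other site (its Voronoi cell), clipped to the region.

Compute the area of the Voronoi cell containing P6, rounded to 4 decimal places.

1. box [0,28]×[0,13]: [(0, 0) (28, 0) (28, 13) (0, 13)]
2. ⊥bis P6·P0 via (13.925,2.25): [(0, 0) (14.2963, 0) (12.1512, 13) (0, 13)]  |A|=171.9085
3. ⊥bis P6·P1 via (6.865,2.425): [(5.162, 0) (14.2963, 0) (12.5584, 10.5322)]  |A|=48.1019
4. ⊥bis P6·P2 via (16.305,4.325): [(5.162, 0) (14.2963, 0) (12.5584, 10.5322)]  |A|=48.1019
5. ⊥bis P6·P3 via (14.4,1.7): [(5.162, 0) (14.2963, 0) (12.5584, 10.5322)]  |A|=48.1019
6. ⊥bis P6·P4 via (6.19,1.46): [(6.1902, 1.4641) (6.1111, 0) (14.2963, 0) (12.5584, 10.5322)]  |A|=47.4071
7. ⊥bis P6·P5 via (12.14,1.595): [(11.6203, 9.1964) (6.1902, 1.4641) (6.1111, 0) (12.249, 0)]  |A|=31.8929
8. ⊥bis P6·P7 via (9.27,4.655): [(11.9788, 3.9523) (8.5603, 4.8391) (6.1902, 1.4641) (6.1111, 0) (12.249, 0)]  |A|=23.0882
9. ⊥bis P6·P8 via (11.9,4.925): [(11.9788, 3.9523) (8.5603, 4.8391) (6.1902, 1.4641) (6.1111, 0) (12.249, 0)]  |A|=23.0882
10. ⊥bis P6·P9 via (9.645,6.055): [(11.9788, 3.9523) (8.5603, 4.8391) (6.1902, 1.4641) (6.1111, 0) (12.249, 0)]  |A|=23.0882
11. canonical 5-gon: [(11.9788, 3.9523) (8.5603, 4.8391) (6.1902, 1.4641) (6.1111, 0) (12.249, 0)]
12. shoelace: 23.0882

Area of P6's cell: 23.0882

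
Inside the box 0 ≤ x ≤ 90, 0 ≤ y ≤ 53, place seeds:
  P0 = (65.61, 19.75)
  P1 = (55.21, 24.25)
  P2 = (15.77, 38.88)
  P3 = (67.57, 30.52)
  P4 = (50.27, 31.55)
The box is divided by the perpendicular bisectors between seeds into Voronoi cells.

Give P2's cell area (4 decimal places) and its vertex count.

1. box [0,90]×[0,53]: [(0, 0) (90, 0) (90, 53) (0, 53)]
2. ⊥bis P2·P0 via (40.69,29.315): [(0, 0) (29.4381, 0) (49.781, 53) (0, 53)]  |A|=2099.3047
3. ⊥bis P2·P1 via (35.49,31.565): [(0, 0) (23.7812, 0) (43.4412, 53) (0, 53)]  |A|=1781.3922
4. ⊥bis P2·P3 via (41.67,34.7): [(0, 0) (23.7812, 0) (43.4412, 53) (0, 53)]  |A|=1781.3922
5. ⊥bis P2·P4 via (33.02,35.215): [(0, 0) (23.7812, 0) (27.8935, 11.086) (36.7987, 53) (0, 53)]  |A|=1642.1854
6. canonical 5-gon: [(0, 0) (23.7812, 0) (27.8935, 11.086) (36.7987, 53) (0, 53)]
7. shoelace: 1642.1854

Area of P2's cell: 1642.1854 (5 vertices)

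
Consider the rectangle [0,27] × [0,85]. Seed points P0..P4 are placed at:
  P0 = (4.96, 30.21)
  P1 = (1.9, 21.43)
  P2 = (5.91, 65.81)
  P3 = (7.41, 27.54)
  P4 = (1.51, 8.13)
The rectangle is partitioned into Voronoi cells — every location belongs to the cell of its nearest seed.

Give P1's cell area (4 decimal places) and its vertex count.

Area of P1's cell: 107.4630 (4 vertices)

1. box [0,27]×[0,85]: [(0, 0) (27, 0) (27, 85) (0, 85)]
2. ⊥bis P1·P0 via (3.43,25.82): [(0, 27.0154) (0, 0) (27, 0) (27, 17.6054)]  |A|=602.3811
3. ⊥bis P1·P2 via (3.905,43.62): [(0, 27.0154) (0, 0) (27, 0) (27, 17.6054)]  |A|=602.3811
4. ⊥bis P1·P3 via (4.655,24.485): [(3.0138, 25.9651) (0, 27.0154) (0, 0) (27, 0) (27, 4.3343)]  |A|=443.2189
5. ⊥bis P1·P4 via (1.705,14.78): [(15.8776, 14.3644) (3.0138, 25.9651) (0, 27.0154) (0, 14.83)]  |A|=107.463
6. canonical 4-gon: [(15.8776, 14.3644) (3.0138, 25.9651) (0, 27.0154) (0, 14.83)]
7. shoelace: 107.463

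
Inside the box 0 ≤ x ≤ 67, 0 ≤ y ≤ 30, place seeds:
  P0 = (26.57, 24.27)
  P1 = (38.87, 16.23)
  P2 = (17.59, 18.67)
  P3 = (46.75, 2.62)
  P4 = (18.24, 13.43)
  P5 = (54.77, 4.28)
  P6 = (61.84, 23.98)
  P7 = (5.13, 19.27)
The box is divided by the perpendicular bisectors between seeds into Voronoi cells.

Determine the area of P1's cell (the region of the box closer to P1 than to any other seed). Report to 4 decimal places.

1. box [0,67]×[0,30]: [(0, 0) (67, 0) (67, 30) (0, 30)]
2. ⊥bis P1·P0 via (32.72,20.25): [(19.4834, 0) (67, 0) (67, 30) (39.0932, 30)]  |A|=1131.3512
3. ⊥bis P1·P2 via (28.23,17.45): [(27.6642, 12.5154) (26.2292, 0) (67, 0) (67, 30) (39.0932, 30)]  |A|=1089.1385
4. ⊥bis P1·P3 via (42.81,9.425): [(27.6642, 12.5154) (26.2292, 0) (26.5315, 0) (67, 23.4307) (67, 30) (39.0932, 30)]  |A|=615.037
5. ⊥bis P1·P4 via (28.555,14.83): [(28.662, 14.0418) (30.2737, 2.1667) (67, 23.4307) (67, 30) (39.0932, 30)]  |A|=583.7998
6. ⊥bis P1·P5 via (46.82,10.255): [(28.662, 14.0418) (30.2737, 2.1667) (48.8049, 12.8959) (61.6598, 30) (39.0932, 30)]  |A|=478.3652
7. ⊥bis P1·P6 via (50.355,20.105): [(28.662, 14.0418) (30.2737, 2.1667) (48.8049, 12.8959) (51.5534, 16.553) (47.0165, 30) (39.0932, 30)]  |A|=379.911
8. ⊥bis P1·P7 via (22,17.75): [(28.662, 14.0418) (30.2737, 2.1667) (48.8049, 12.8959) (51.5534, 16.553) (47.0165, 30) (39.0932, 30)]  |A|=379.911
9. canonical 6-gon: [(28.662, 14.0418) (30.2737, 2.1667) (48.8049, 12.8959) (51.5534, 16.553) (47.0165, 30) (39.0932, 30)]
10. shoelace: 379.911

Area of P1's cell: 379.9110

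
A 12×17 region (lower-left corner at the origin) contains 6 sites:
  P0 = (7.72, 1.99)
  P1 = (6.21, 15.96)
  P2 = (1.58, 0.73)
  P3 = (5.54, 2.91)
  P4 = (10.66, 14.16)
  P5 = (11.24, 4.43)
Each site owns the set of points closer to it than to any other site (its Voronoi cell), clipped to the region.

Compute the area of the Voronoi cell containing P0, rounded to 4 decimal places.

1. box [0,12]×[0,17]: [(0, 0) (12, 0) (12, 17) (0, 17)]
2. ⊥bis P0·P1 via (6.965,8.975): [(0, 8.2222) (0, 0) (12, 0) (12, 9.5192)]  |A|=106.4483
3. ⊥bis P0·P2 via (4.65,1.36): [(3.1715, 8.565) (4.9291, 0) (12, 0) (12, 9.5192)]  |A|=72.3015
4. ⊥bis P0·P3 via (6.63,2.45): [(9.4993, 9.2489) (5.5961, 0) (12, 0) (12, 9.5192)]  |A|=41.5173
5. ⊥bis P0·P4 via (9.19,8.075): [(9.0211, 8.1158) (5.5961, 0) (12, 0) (12, 7.3962)]  |A|=37.0029
6. ⊥bis P0·P5 via (9.48,3.21): [(7.9079, 5.478) (5.5961, 0) (11.7051, 0)]  |A|=16.7327
7. canonical 3-gon: [(7.9079, 5.478) (5.5961, 0) (11.7051, 0)]
8. shoelace: 16.7327

Area of P0's cell: 16.7327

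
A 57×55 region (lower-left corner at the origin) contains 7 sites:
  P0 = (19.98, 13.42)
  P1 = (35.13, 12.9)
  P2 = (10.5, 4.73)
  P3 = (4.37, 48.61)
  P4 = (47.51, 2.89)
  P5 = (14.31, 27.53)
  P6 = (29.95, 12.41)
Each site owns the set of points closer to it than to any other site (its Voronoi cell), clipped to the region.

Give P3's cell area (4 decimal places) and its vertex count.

Area of P3's cell: 482.6198 (3 vertices)

1. box [0,57]×[0,55]: [(0, 0) (57, 0) (57, 55) (0, 55)]
2. ⊥bis P3·P0 via (12.175,31.015): [(0, 25.6143) (57, 50.899) (57, 55) (0, 55)]  |A|=954.3716
3. ⊥bis P3·P1 via (19.75,30.755): [(0, 25.6143) (28.4151, 38.219) (47.8966, 55) (0, 55)]  |A|=819.3761
4. ⊥bis P3·P2 via (7.435,26.67): [(0, 25.6313) (0.0562, 25.6392) (28.4151, 38.219) (47.8966, 55) (0, 55)]  |A|=819.3757
5. ⊥bis P3·P4 via (25.94,25.75): [(0, 25.6313) (0.0562, 25.6392) (28.4151, 38.219) (47.8966, 55) (0, 55)]  |A|=819.3757
6. ⊥bis P3·P5 via (9.34,38.07): [(0, 33.6658) (45.2439, 55) (0, 55)]  |A|=482.6198
7. ⊥bis P3·P6 via (17.16,30.51): [(0, 33.6658) (45.2439, 55) (0, 55)]  |A|=482.6198
8. canonical 3-gon: [(0, 33.6658) (45.2439, 55) (0, 55)]
9. shoelace: 482.6198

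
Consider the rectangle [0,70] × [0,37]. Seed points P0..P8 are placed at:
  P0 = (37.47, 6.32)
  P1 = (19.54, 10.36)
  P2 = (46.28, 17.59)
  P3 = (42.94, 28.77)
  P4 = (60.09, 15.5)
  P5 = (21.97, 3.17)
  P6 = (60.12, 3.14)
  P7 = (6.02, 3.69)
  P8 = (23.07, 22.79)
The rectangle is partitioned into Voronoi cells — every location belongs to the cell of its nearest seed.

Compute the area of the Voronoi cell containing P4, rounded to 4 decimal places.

Area of P4's cell: 401.2349

1. box [0,70]×[0,37]: [(0, 0) (70, 0) (70, 37) (0, 37)]
2. ⊥bis P4·P0 via (48.78,10.91): [(53.2077, 0) (70, 0) (70, 37) (38.1918, 37)]  |A|=899.1108
3. ⊥bis P4·P1 via (39.815,12.93): [(53.2077, 0) (70, 0) (70, 37) (38.1918, 37)]  |A|=899.1108
4. ⊥bis P4·P2 via (53.185,16.545): [(51.3674, 4.5346) (53.2077, 0) (70, 0) (70, 37) (56.2807, 37)]  |A|=605.4793
5. ⊥bis P4·P3 via (51.515,22.135): [(54.6427, 26.1773) (51.3674, 4.5346) (53.2077, 0) (70, 0) (70, 37) (63.017, 37)]  |A|=569.0267
6. ⊥bis P4·P5 via (41.03,9.335): [(54.6427, 26.1773) (51.3674, 4.5346) (53.2077, 0) (70, 0) (70, 37) (63.017, 37)]  |A|=569.0267
7. ⊥bis P4·P6 via (60.105,9.32): [(54.6427, 26.1773) (52.0886, 9.3005) (70, 9.344) (70, 37) (63.017, 37)]  |A|=401.2349
8. ⊥bis P4·P7 via (33.055,9.595): [(54.6427, 26.1773) (52.0886, 9.3005) (70, 9.344) (70, 37) (63.017, 37)]  |A|=401.2349
9. ⊥bis P4·P8 via (41.58,19.145): [(54.6427, 26.1773) (52.0886, 9.3005) (70, 9.344) (70, 37) (63.017, 37)]  |A|=401.2349
10. canonical 5-gon: [(54.6427, 26.1773) (52.0886, 9.3005) (70, 9.344) (70, 37) (63.017, 37)]
11. shoelace: 401.2349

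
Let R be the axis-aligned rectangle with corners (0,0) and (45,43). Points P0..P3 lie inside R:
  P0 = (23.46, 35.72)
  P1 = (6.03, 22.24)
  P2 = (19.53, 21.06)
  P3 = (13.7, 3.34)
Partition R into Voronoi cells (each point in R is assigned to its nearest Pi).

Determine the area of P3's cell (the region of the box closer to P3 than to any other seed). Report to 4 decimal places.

1. box [0,45]×[0,43]: [(0, 0) (45, 0) (45, 43) (0, 43)]
2. ⊥bis P3·P0 via (18.58,19.53): [(0, 25.1304) (0, 0) (45, 0) (45, 11.5665)]  |A|=825.6794
3. ⊥bis P3·P1 via (9.865,12.79): [(23.1093, 18.1648) (0, 8.7866) (0, 0) (45, 0) (45, 11.5665)]  |A|=636.8327
4. ⊥bis P3·P2 via (16.615,12.2): [(12.0843, 13.6906) (0, 8.7866) (0, 0) (45, 0) (45, 2.8611)]  |A|=408.2174
5. canonical 5-gon: [(12.0843, 13.6906) (0, 8.7866) (0, 0) (45, 0) (45, 2.8611)]
6. shoelace: 408.2174

Area of P3's cell: 408.2174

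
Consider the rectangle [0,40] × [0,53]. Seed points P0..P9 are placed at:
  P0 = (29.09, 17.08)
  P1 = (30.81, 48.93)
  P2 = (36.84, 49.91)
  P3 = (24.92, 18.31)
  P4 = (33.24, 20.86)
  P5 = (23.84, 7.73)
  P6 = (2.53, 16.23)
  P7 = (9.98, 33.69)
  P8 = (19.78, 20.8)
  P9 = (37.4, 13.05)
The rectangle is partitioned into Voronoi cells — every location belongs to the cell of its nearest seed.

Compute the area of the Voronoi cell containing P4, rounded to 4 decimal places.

1. box [0,40]×[0,53]: [(0, 0) (40, 0) (40, 53) (0, 53)]
2. ⊥bis P4·P0 via (31.165,18.97): [(40, 9.2702) (40, 53) (0.169, 53)]  |A|=870.9009
3. ⊥bis P4·P1 via (32.025,34.895): [(17.7828, 33.6621) (40, 9.2702) (40, 35.5854)]  |A|=292.3245
4. ⊥bis P4·P2 via (35.04,35.385): [(36.1279, 35.2502) (17.7828, 33.6621) (40, 9.2702) (40, 34.7703)]  |A|=290.7466
5. ⊥bis P4·P3 via (29.08,19.585): [(36.1279, 35.2502) (24.585, 34.2509) (28.3067, 22.1081) (40, 9.2702) (40, 34.7703)]  |A|=248.3517
6. ⊥bis P4·P5 via (28.54,14.295): [(36.1279, 35.2502) (24.585, 34.2509) (28.3067, 22.1081) (40, 9.2702) (40, 34.7703)]  |A|=248.3517
7. ⊥bis P4·P6 via (17.885,18.545): [(36.1279, 35.2502) (24.585, 34.2509) (28.3067, 22.1081) (40, 9.2702) (40, 34.7703)]  |A|=248.3517
8. ⊥bis P4·P7 via (21.61,27.275): [(36.1279, 35.2502) (25.5016, 34.3303) (24.8968, 33.2337) (28.3067, 22.1081) (40, 9.2702) (40, 34.7703)]  |A|=247.8732
9. ⊥bis P4·P8 via (26.51,20.83): [(36.1279, 35.2502) (26.4495, 34.4123) (26.4777, 28.0756) (28.3067, 22.1081) (40, 9.2702) (40, 34.7703)]  |A|=242.4423
10. ⊥bis P4·P9 via (35.32,16.955): [(36.1279, 35.2502) (26.4495, 34.4123) (26.4777, 28.0756) (28.3067, 22.1081) (33.7581, 16.1231) (40, 19.4478) (40, 34.7703)]  |A|=210.6786
11. canonical 7-gon: [(36.1279, 35.2502) (26.4495, 34.4123) (26.4777, 28.0756) (28.3067, 22.1081) (33.7581, 16.1231) (40, 19.4478) (40, 34.7703)]
12. shoelace: 210.6786

Area of P4's cell: 210.6786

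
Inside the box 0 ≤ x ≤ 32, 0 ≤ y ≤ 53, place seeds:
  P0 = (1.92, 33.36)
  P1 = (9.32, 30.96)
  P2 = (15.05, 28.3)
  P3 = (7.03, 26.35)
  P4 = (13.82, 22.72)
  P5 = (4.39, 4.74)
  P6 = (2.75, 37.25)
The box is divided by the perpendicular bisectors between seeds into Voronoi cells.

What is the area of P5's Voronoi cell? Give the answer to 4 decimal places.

1. box [0,32]×[0,53]: [(0, 0) (32, 0) (32, 53) (0, 53)]
2. ⊥bis P5·P0 via (3.155,19.05): [(0, 18.7777) (0, 0) (32, 0) (32, 21.5394)]  |A|=645.0741
3. ⊥bis P5·P1 via (6.855,17.85): [(1.3167, 18.8913) (0, 18.7777) (0, 0) (32, 0) (32, 13.1221)]  |A|=515.9388
4. ⊥bis P5·P2 via (9.72,16.52): [(6.7276, 17.874) (1.3167, 18.8913) (0, 18.7777) (0, 0) (32, 0) (32, 6.4392)]  |A|=431.4912
5. ⊥bis P5·P3 via (5.71,15.545): [(14.1551, 14.5133) (0, 16.2426) (0, 0) (32, 0) (32, 6.4392)]  |A|=404.6232
6. ⊥bis P5·P4 via (9.105,13.73): [(5.6244, 15.5555) (0, 16.2426) (0, 0) (32, 0) (32, 1.7222)]  |A|=317.2772
7. ⊥bis P5·P6 via (3.57,20.995): [(5.6244, 15.5555) (0, 16.2426) (0, 0) (32, 0) (32, 1.7222)]  |A|=317.2772
8. canonical 5-gon: [(5.6244, 15.5555) (0, 16.2426) (0, 0) (32, 0) (32, 1.7222)]
9. shoelace: 317.2772

Area of P5's cell: 317.2772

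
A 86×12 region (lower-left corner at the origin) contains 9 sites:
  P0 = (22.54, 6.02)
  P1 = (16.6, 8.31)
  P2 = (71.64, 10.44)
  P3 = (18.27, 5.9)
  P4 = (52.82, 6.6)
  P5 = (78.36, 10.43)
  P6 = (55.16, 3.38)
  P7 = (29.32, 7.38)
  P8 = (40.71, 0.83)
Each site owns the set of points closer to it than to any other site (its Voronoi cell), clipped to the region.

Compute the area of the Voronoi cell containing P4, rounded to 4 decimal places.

Area of P4's cell: 115.5633

1. box [0,86]×[0,12]: [(0, 0) (86, 0) (86, 12) (0, 12)]
2. ⊥bis P4·P0 via (37.68,6.31): [(37.8009, 0) (86, 0) (86, 12) (37.571, 12)]  |A|=579.7687
3. ⊥bis P4·P1 via (34.71,7.455): [(37.8009, 0) (86, 0) (86, 12) (37.571, 12)]  |A|=579.7687
4. ⊥bis P4·P2 via (62.23,8.52): [(37.8009, 0) (63.9684, 0) (61.5199, 12) (37.571, 12)]  |A|=300.6989
5. ⊥bis P4·P3 via (35.545,6.25): [(37.8009, 0) (63.9684, 0) (61.5199, 12) (37.571, 12)]  |A|=300.6989
6. ⊥bis P4·P5 via (65.59,8.515): [(37.8009, 0) (63.9684, 0) (61.5199, 12) (37.571, 12)]  |A|=300.6989
7. ⊥bis P4·P6 via (53.99,4.99): [(37.8009, 0) (47.1234, 0) (61.7932, 10.6607) (61.5199, 12) (37.571, 12)]  |A|=210.9095
8. ⊥bis P4·P7 via (41.07,6.99): [(40.838, 0) (47.1234, 0) (61.7932, 10.6607) (61.5199, 12) (41.2363, 12)]  |A|=170.6951
9. ⊥bis P4·P8 via (46.765,3.715): [(48.172, 0.762) (61.7932, 10.6607) (61.5199, 12) (42.8175, 12)]  |A|=115.5633
10. canonical 4-gon: [(48.172, 0.762) (61.7932, 10.6607) (61.5199, 12) (42.8175, 12)]
11. shoelace: 115.5633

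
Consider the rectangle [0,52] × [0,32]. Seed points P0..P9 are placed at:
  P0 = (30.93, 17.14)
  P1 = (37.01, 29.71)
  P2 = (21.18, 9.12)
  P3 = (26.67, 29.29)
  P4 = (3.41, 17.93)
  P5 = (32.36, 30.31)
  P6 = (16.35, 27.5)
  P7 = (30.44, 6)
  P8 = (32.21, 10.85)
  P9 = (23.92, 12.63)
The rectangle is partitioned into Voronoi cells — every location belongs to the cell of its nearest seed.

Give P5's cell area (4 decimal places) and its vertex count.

1. box [0,52]×[0,32]: [(0, 0) (52, 0) (52, 32) (0, 32)]
2. ⊥bis P5·P0 via (31.645,23.725): [(0, 27.161) (52, 21.5149) (52, 32) (0, 32)]  |A|=398.4274
3. ⊥bis P5·P1 via (34.685,30.01): [(0, 27.161) (33.8432, 23.4863) (34.9418, 32) (0, 32)]  |A|=230.625
4. ⊥bis P5·P2 via (26.77,19.715): [(15.937, 25.4306) (33.8432, 23.4863) (34.9418, 32) (3.4856, 32)]  |A|=180.6163
5. ⊥bis P5·P3 via (29.515,29.8): [(30.5834, 23.8403) (33.8432, 23.4863) (34.9418, 32) (29.1206, 32)]  |A|=37.8207
6. ⊥bis P5·P4 via (17.885,24.12): [(30.5834, 23.8403) (33.8432, 23.4863) (34.9418, 32) (29.1206, 32)]  |A|=37.8207
7. ⊥bis P5·P6 via (24.355,28.905): [(30.5834, 23.8403) (33.8432, 23.4863) (34.9418, 32) (29.1206, 32)]  |A|=37.8207
8. ⊥bis P5·P7 via (31.4,18.155): [(30.5834, 23.8403) (33.8432, 23.4863) (34.9418, 32) (29.1206, 32)]  |A|=37.8207
9. ⊥bis P5·P8 via (32.285,20.58): [(30.5834, 23.8403) (33.8432, 23.4863) (34.9418, 32) (29.1206, 32)]  |A|=37.8207
10. ⊥bis P5·P9 via (28.14,21.47): [(30.5834, 23.8403) (33.8432, 23.4863) (34.9418, 32) (29.1206, 32)]  |A|=37.8207
11. canonical 4-gon: [(30.5834, 23.8403) (33.8432, 23.4863) (34.9418, 32) (29.1206, 32)]
12. shoelace: 37.8207

Area of P5's cell: 37.8207 (4 vertices)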